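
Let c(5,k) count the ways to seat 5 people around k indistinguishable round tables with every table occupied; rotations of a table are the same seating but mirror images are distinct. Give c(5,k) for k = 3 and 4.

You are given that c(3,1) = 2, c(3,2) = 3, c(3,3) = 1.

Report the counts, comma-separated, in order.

35, 10

@4  (4,2):3·3+2→11, (4,3):1·3+3→6, (4,4):0·3+1→1
@5  (5,3):6·4+11→35, (5,4):1·4+6→10
Read c(5,3) = 35, c(5,4) = 10.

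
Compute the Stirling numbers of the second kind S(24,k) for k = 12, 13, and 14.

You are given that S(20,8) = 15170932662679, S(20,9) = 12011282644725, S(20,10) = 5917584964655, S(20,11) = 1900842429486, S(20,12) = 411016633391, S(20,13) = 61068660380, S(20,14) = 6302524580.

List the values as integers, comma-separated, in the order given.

24930204590758260, 6888836057922000, 1362091021641000

@21  (21,9):12011282644725·9+15170932662679→123272476465204, (21,10):5917584964655·10+12011282644725→71187132291275, (21,11):1900842429486·11+5917584964655→26826851689001, (21,12):411016633391·12+1900842429486→6833042030178, (21,13):61068660380·13+411016633391→1204909218331, (21,14):6302524580·14+61068660380→149304004500
@22  (22,10):71187132291275·10+123272476465204→835143799377954, (22,11):26826851689001·11+71187132291275→366282500870286, (22,12):6833042030178·12+26826851689001→108823356051137, (22,13):1204909218331·13+6833042030178→22496861868481, (22,14):149304004500·14+1204909218331→3295165281331
@23  (23,11):366282500870286·11+835143799377954→4864251308951100, (23,12):108823356051137·12+366282500870286→1672162773483930, (23,13):22496861868481·13+108823356051137→401282560341390, (23,14):3295165281331·14+22496861868481→68629175807115
@24  (24,12):1672162773483930·12+4864251308951100→24930204590758260, (24,13):401282560341390·13+1672162773483930→6888836057922000, (24,14):68629175807115·14+401282560341390→1362091021641000
Read S(24,12) = 24930204590758260, S(24,13) = 6888836057922000, S(24,14) = 1362091021641000.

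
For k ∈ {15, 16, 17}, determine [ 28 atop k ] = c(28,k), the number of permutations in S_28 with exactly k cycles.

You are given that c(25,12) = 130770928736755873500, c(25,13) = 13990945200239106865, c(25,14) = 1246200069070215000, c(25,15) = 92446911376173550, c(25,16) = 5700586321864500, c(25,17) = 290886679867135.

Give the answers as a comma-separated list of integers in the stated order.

r26: T_26,13=25×13990945200239106865+130770928736755873500=480544558742733545125; T_26,14=25×1246200069070215000+13990945200239106865=45145946926994481865; T_26,15=25×92446911376173550+1246200069070215000=3557372853474553750; T_26,16=25×5700586321864500+92446911376173550=234961569422786050; T_26,17=25×290886679867135+5700586321864500=12972753318542875
r27: T_27,14=26×45145946926994481865+480544558742733545125=1654339178844590073615; T_27,15=26×3557372853474553750+45145946926994481865=137637641117332879365; T_27,16=26×234961569422786050+3557372853474553750=9666373658466991050; T_27,17=26×12972753318542875+234961569422786050=572253155704900800
r28: T_28,15=27×137637641117332879365+1654339178844590073615=5370555489012577816470; T_28,16=27×9666373658466991050+137637641117332879365=398629729895941637715; T_28,17=27×572253155704900800+9666373658466991050=25117208862499312650
Read c(28,15) = 5370555489012577816470, c(28,16) = 398629729895941637715, c(28,17) = 25117208862499312650.

5370555489012577816470, 398629729895941637715, 25117208862499312650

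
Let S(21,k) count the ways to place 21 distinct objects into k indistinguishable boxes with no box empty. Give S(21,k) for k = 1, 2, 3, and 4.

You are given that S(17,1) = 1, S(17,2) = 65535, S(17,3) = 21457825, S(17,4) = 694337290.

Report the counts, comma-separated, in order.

1, 1048575, 1742343625, 181509070050

i=18: T(18,1)=0+1·1=1 | T(18,2)=1+2·65535=131071 | T(18,3)=65535+3·21457825=64439010 | T(18,4)=21457825+4·694337290=2798806985
i=19: T(19,1)=0+1·1=1 | T(19,2)=1+2·131071=262143 | T(19,3)=131071+3·64439010=193448101 | T(19,4)=64439010+4·2798806985=11259666950
i=20: T(20,1)=0+1·1=1 | T(20,2)=1+2·262143=524287 | T(20,3)=262143+3·193448101=580606446 | T(20,4)=193448101+4·11259666950=45232115901
i=21: T(21,1)=0+1·1=1 | T(21,2)=1+2·524287=1048575 | T(21,3)=524287+3·580606446=1742343625 | T(21,4)=580606446+4·45232115901=181509070050
Read S(21,1) = 1, S(21,2) = 1048575, S(21,3) = 1742343625, S(21,4) = 181509070050.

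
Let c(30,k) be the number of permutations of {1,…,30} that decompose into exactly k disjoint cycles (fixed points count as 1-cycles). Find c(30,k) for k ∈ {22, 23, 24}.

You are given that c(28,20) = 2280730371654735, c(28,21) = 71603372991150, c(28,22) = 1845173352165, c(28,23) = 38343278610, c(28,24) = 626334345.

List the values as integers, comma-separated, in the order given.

@29  (29,21):71603372991150·28+2280730371654735→4285624815406935, (29,22):1845173352165·28+71603372991150→123268226851770, (29,23):38343278610·28+1845173352165→2918785153245, (29,24):626334345·28+38343278610→55880640270
@30  (30,22):123268226851770·29+4285624815406935→7860403394108265, (30,23):2918785153245·29+123268226851770→207912996295875, (30,24):55880640270·29+2918785153245→4539323721075
Read c(30,22) = 7860403394108265, c(30,23) = 207912996295875, c(30,24) = 4539323721075.

7860403394108265, 207912996295875, 4539323721075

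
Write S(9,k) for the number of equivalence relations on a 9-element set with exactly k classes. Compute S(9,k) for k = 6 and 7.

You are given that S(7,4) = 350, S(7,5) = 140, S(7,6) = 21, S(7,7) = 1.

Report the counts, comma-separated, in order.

@8  (8,5):140·5+350→1050, (8,6):21·6+140→266, (8,7):1·7+21→28
@9  (9,6):266·6+1050→2646, (9,7):28·7+266→462
Read S(9,6) = 2646, S(9,7) = 462.

2646, 462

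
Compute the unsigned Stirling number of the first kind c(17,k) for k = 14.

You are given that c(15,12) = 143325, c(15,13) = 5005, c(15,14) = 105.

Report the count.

323680

i=16: T(16,13)=143325+15·5005=218400 | T(16,14)=5005+15·105=6580
i=17: T(17,14)=218400+16·6580=323680
Read c(17,14) = 323680.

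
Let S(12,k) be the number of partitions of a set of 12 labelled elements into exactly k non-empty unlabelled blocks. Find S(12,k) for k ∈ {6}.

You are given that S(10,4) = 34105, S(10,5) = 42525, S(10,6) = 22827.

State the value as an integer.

i=11: T(11,5)=34105+5·42525=246730 | T(11,6)=42525+6·22827=179487
i=12: T(12,6)=246730+6·179487=1323652
Read S(12,6) = 1323652.

1323652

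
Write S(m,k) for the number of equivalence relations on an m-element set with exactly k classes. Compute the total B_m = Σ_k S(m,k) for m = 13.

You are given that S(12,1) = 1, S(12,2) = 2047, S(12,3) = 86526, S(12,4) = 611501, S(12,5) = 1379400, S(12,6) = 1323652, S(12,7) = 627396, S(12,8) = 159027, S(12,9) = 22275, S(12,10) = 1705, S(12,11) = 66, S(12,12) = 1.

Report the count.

27644437

i=13: T(13,1)=0+1·1=1 | T(13,2)=1+2·2047=4095 | T(13,3)=2047+3·86526=261625 | T(13,4)=86526+4·611501=2532530 | T(13,5)=611501+5·1379400=7508501 | T(13,6)=1379400+6·1323652=9321312 | T(13,7)=1323652+7·627396=5715424 | T(13,8)=627396+8·159027=1899612 | T(13,9)=159027+9·22275=359502 | T(13,10)=22275+10·1705=39325 | T(13,11)=1705+11·66=2431 | T(13,12)=66+12·1=78 | T(13,13)=1+13·0=1
B_13 = ΣS(13,k) = 1+4095+261625+2532530+7508501+9321312+5715424+1899612+359502+39325+2431+78+1 = 27644437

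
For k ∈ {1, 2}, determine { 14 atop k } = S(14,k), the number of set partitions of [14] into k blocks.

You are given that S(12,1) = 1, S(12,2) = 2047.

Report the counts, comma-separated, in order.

1, 8191

r13: T_13,1=1×1+0=1; T_13,2=2×2047+1=4095
r14: T_14,1=1×1+0=1; T_14,2=2×4095+1=8191
Read S(14,1) = 1, S(14,2) = 8191.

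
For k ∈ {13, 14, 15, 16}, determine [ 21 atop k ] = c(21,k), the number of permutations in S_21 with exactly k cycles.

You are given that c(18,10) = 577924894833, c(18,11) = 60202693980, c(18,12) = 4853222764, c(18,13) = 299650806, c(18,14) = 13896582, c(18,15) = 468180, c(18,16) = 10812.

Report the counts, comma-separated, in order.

11310276995381, 756111184500, 40171771630, 1672280820

@19  (19,11):60202693980·18+577924894833→1661573386473, (19,12):4853222764·18+60202693980→147560703732, (19,13):299650806·18+4853222764→10246937272, (19,14):13896582·18+299650806→549789282, (19,15):468180·18+13896582→22323822, (19,16):10812·18+468180→662796
@20  (20,12):147560703732·19+1661573386473→4465226757381, (20,13):10246937272·19+147560703732→342252511900, (20,14):549789282·19+10246937272→20692933630, (20,15):22323822·19+549789282→973941900, (20,16):662796·19+22323822→34916946
@21  (21,13):342252511900·20+4465226757381→11310276995381, (21,14):20692933630·20+342252511900→756111184500, (21,15):973941900·20+20692933630→40171771630, (21,16):34916946·20+973941900→1672280820
Read c(21,13) = 11310276995381, c(21,14) = 756111184500, c(21,15) = 40171771630, c(21,16) = 1672280820.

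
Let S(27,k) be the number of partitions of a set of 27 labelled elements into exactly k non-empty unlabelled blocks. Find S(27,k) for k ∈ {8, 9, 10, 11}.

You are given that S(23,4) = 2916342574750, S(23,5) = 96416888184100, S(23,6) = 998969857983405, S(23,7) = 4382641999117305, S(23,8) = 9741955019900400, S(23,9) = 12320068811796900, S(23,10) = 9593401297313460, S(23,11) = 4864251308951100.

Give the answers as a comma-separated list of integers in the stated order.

47628831813556336200, 106563273280541795575, 143197070509423605675, 123519417123830092365

row 24: T[24][5]=5·96416888184100+2916342574750=485000783495250  T[24][6]=6·998969857983405+96416888184100=6090236036084530  T[24][7]=7·4382641999117305+998969857983405=31677463851804540  T[24][8]=8·9741955019900400+4382641999117305=82318282158320505  T[24][9]=9·12320068811796900+9741955019900400=120622574326072500  T[24][10]=10·9593401297313460+12320068811796900=108254081784931500  T[24][11]=11·4864251308951100+9593401297313460=63100165695775560
row 25: T[25][6]=6·6090236036084530+485000783495250=37026417000002430  T[25][7]=7·31677463851804540+6090236036084530=227832482998716310  T[25][8]=8·82318282158320505+31677463851804540=690223721118368580  T[25][9]=9·120622574326072500+82318282158320505=1167921451092973005  T[25][10]=10·108254081784931500+120622574326072500=1203163392175387500  T[25][11]=11·63100165695775560+108254081784931500=802355904438462660
row 26: T[26][7]=7·227832482998716310+37026417000002430=1631853797991016600  T[26][8]=8·690223721118368580+227832482998716310=5749622251945664950  T[26][9]=9·1167921451092973005+690223721118368580=11201516780955125625  T[26][10]=10·1203163392175387500+1167921451092973005=13199555372846848005  T[26][11]=11·802355904438462660+1203163392175387500=10029078340998476760
row 27: T[27][8]=8·5749622251945664950+1631853797991016600=47628831813556336200  T[27][9]=9·11201516780955125625+5749622251945664950=106563273280541795575  T[27][10]=10·13199555372846848005+11201516780955125625=143197070509423605675  T[27][11]=11·10029078340998476760+13199555372846848005=123519417123830092365
Read S(27,8) = 47628831813556336200, S(27,9) = 106563273280541795575, S(27,10) = 143197070509423605675, S(27,11) = 123519417123830092365.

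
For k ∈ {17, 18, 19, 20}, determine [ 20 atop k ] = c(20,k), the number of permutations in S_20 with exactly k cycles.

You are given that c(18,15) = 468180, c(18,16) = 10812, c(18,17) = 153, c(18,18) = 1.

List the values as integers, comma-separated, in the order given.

920550, 16815, 190, 1

row 19: T[19][16]=18·10812+468180=662796  T[19][17]=18·153+10812=13566  T[19][18]=18·1+153=171  T[19][19]=18·0+1=1
row 20: T[20][17]=19·13566+662796=920550  T[20][18]=19·171+13566=16815  T[20][19]=19·1+171=190  T[20][20]=19·0+1=1
Read c(20,17) = 920550, c(20,18) = 16815, c(20,19) = 190, c(20,20) = 1.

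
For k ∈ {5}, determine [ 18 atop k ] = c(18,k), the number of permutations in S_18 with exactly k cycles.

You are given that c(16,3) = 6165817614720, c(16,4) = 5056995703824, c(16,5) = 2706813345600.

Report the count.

909299905844112

i=17: T(17,4)=6165817614720+16·5056995703824=87077748875904 | T(17,5)=5056995703824+16·2706813345600=48366009233424
i=18: T(18,5)=87077748875904+17·48366009233424=909299905844112
Read c(18,5) = 909299905844112.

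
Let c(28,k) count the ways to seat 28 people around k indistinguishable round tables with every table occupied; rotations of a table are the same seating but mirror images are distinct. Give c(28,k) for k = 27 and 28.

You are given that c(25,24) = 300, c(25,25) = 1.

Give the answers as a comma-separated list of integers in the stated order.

378, 1

@26  (26,25):1·25+300→325, (26,26):0·25+1→1
@27  (27,26):1·26+325→351, (27,27):0·26+1→1
@28  (28,27):1·27+351→378, (28,28):0·27+1→1
Read c(28,27) = 378, c(28,28) = 1.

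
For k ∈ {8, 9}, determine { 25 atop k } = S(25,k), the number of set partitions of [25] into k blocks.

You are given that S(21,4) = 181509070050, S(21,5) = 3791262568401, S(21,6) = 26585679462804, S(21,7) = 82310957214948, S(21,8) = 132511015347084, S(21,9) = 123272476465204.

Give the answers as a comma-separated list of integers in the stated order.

@22  (22,5):3791262568401·5+181509070050→19137821912055, (22,6):26585679462804·6+3791262568401→163305339345225, (22,7):82310957214948·7+26585679462804→602762379967440, (22,8):132511015347084·8+82310957214948→1142399079991620, (22,9):123272476465204·9+132511015347084→1241963303533920
@23  (23,6):163305339345225·6+19137821912055→998969857983405, (23,7):602762379967440·7+163305339345225→4382641999117305, (23,8):1142399079991620·8+602762379967440→9741955019900400, (23,9):1241963303533920·9+1142399079991620→12320068811796900
@24  (24,7):4382641999117305·7+998969857983405→31677463851804540, (24,8):9741955019900400·8+4382641999117305→82318282158320505, (24,9):12320068811796900·9+9741955019900400→120622574326072500
@25  (25,8):82318282158320505·8+31677463851804540→690223721118368580, (25,9):120622574326072500·9+82318282158320505→1167921451092973005
Read S(25,8) = 690223721118368580, S(25,9) = 1167921451092973005.

690223721118368580, 1167921451092973005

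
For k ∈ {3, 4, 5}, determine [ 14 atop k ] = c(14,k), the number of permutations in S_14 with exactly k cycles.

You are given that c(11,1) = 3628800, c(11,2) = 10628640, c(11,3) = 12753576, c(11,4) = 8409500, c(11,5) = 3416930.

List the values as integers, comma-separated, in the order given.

@12  (12,1):3628800·11+0→39916800, (12,2):10628640·11+3628800→120543840, (12,3):12753576·11+10628640→150917976, (12,4):8409500·11+12753576→105258076, (12,5):3416930·11+8409500→45995730
@13  (13,2):120543840·12+39916800→1486442880, (13,3):150917976·12+120543840→1931559552, (13,4):105258076·12+150917976→1414014888, (13,5):45995730·12+105258076→657206836
@14  (14,3):1931559552·13+1486442880→26596717056, (14,4):1414014888·13+1931559552→20313753096, (14,5):657206836·13+1414014888→9957703756
Read c(14,3) = 26596717056, c(14,4) = 20313753096, c(14,5) = 9957703756.

26596717056, 20313753096, 9957703756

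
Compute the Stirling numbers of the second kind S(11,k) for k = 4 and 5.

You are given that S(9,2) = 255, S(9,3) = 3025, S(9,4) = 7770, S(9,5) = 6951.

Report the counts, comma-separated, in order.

r10: T_10,3=3×3025+255=9330; T_10,4=4×7770+3025=34105; T_10,5=5×6951+7770=42525
r11: T_11,4=4×34105+9330=145750; T_11,5=5×42525+34105=246730
Read S(11,4) = 145750, S(11,5) = 246730.

145750, 246730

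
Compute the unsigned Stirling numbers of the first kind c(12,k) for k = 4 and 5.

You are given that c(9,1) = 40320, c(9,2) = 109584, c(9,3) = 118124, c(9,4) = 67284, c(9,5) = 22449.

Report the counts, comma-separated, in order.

105258076, 45995730

row 10: T[10][2]=9·109584+40320=1026576  T[10][3]=9·118124+109584=1172700  T[10][4]=9·67284+118124=723680  T[10][5]=9·22449+67284=269325
row 11: T[11][3]=10·1172700+1026576=12753576  T[11][4]=10·723680+1172700=8409500  T[11][5]=10·269325+723680=3416930
row 12: T[12][4]=11·8409500+12753576=105258076  T[12][5]=11·3416930+8409500=45995730
Read c(12,4) = 105258076, c(12,5) = 45995730.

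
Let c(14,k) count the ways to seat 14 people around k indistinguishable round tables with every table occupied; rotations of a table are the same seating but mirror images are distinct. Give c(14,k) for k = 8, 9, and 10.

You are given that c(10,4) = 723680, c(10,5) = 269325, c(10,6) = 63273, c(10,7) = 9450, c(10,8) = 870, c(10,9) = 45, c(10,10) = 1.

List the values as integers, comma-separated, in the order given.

[11] T[11,5]:10*269325+723680=3416930 · T[11,6]:10*63273+269325=902055 · T[11,7]:10*9450+63273=157773 · T[11,8]:10*870+9450=18150 · T[11,9]:10*45+870=1320 · T[11,10]:10*1+45=55
[12] T[12,6]:11*902055+3416930=13339535 · T[12,7]:11*157773+902055=2637558 · T[12,8]:11*18150+157773=357423 · T[12,9]:11*1320+18150=32670 · T[12,10]:11*55+1320=1925
[13] T[13,7]:12*2637558+13339535=44990231 · T[13,8]:12*357423+2637558=6926634 · T[13,9]:12*32670+357423=749463 · T[13,10]:12*1925+32670=55770
[14] T[14,8]:13*6926634+44990231=135036473 · T[14,9]:13*749463+6926634=16669653 · T[14,10]:13*55770+749463=1474473
Read c(14,8) = 135036473, c(14,9) = 16669653, c(14,10) = 1474473.

135036473, 16669653, 1474473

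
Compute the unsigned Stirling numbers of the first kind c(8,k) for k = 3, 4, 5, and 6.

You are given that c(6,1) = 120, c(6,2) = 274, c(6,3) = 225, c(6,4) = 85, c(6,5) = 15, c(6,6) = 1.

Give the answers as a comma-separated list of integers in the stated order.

row 7: T[7][2]=6·274+120=1764  T[7][3]=6·225+274=1624  T[7][4]=6·85+225=735  T[7][5]=6·15+85=175  T[7][6]=6·1+15=21
row 8: T[8][3]=7·1624+1764=13132  T[8][4]=7·735+1624=6769  T[8][5]=7·175+735=1960  T[8][6]=7·21+175=322
Read c(8,3) = 13132, c(8,4) = 6769, c(8,5) = 1960, c(8,6) = 322.

13132, 6769, 1960, 322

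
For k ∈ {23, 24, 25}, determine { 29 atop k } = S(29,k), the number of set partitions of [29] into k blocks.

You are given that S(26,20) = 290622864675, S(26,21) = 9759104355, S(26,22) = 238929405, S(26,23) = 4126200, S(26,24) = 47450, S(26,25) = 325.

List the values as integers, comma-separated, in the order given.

i=27: T(27,21)=290622864675+21·9759104355=495564056130 | T(27,22)=9759104355+22·238929405=15015551265 | T(27,23)=238929405+23·4126200=333832005 | T(27,24)=4126200+24·47450=5265000 | T(27,25)=47450+25·325=55575
i=28: T(28,22)=495564056130+22·15015551265=825906183960 | T(28,23)=15015551265+23·333832005=22693687380 | T(28,24)=333832005+24·5265000=460192005 | T(28,25)=5265000+25·55575=6654375
i=29: T(29,23)=825906183960+23·22693687380=1347860993700 | T(29,24)=22693687380+24·460192005=33738295500 | T(29,25)=460192005+25·6654375=626551380
Read S(29,23) = 1347860993700, S(29,24) = 33738295500, S(29,25) = 626551380.

1347860993700, 33738295500, 626551380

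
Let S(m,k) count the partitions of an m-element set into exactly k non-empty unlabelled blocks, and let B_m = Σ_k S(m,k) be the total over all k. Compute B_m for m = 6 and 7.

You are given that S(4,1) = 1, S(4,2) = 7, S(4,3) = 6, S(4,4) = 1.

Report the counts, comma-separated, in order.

r5: T_5,1=1×1+0=1; T_5,2=2×7+1=15; T_5,3=3×6+7=25; T_5,4=4×1+6=10; T_5,5=5×0+1=1
r6: T_6,1=1×1+0=1; T_6,2=2×15+1=31; T_6,3=3×25+15=90; T_6,4=4×10+25=65; T_6,5=5×1+10=15; T_6,6=6×0+1=1
r7: T_7,1=1×1+0=1; T_7,2=2×31+1=63; T_7,3=3×90+31=301; T_7,4=4×65+90=350; T_7,5=5×15+65=140; T_7,6=6×1+15=21; T_7,7=7×0+1=1
B_6 = ΣS(6,k) = 1+31+90+65+15+1 = 203
B_7 = ΣS(7,k) = 1+63+301+350+140+21+1 = 877

203, 877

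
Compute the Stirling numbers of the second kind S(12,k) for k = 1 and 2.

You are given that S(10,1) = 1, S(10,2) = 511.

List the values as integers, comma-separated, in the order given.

1, 2047

i=11: T(11,1)=0+1·1=1 | T(11,2)=1+2·511=1023
i=12: T(12,1)=0+1·1=1 | T(12,2)=1+2·1023=2047
Read S(12,1) = 1, S(12,2) = 2047.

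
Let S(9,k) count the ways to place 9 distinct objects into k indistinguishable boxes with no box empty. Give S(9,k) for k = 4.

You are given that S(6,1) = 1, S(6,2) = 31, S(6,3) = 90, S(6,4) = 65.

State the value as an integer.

@7  (7,2):31·2+1→63, (7,3):90·3+31→301, (7,4):65·4+90→350
@8  (8,3):301·3+63→966, (8,4):350·4+301→1701
@9  (9,4):1701·4+966→7770
Read S(9,4) = 7770.

7770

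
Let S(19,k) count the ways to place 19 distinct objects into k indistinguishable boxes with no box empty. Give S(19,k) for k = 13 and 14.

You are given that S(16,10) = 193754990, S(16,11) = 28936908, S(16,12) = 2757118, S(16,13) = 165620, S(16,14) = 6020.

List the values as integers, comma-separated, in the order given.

2892439160, 243577530

r17: T_17,11=11×28936908+193754990=512060978; T_17,12=12×2757118+28936908=62022324; T_17,13=13×165620+2757118=4910178; T_17,14=14×6020+165620=249900
r18: T_18,12=12×62022324+512060978=1256328866; T_18,13=13×4910178+62022324=125854638; T_18,14=14×249900+4910178=8408778
r19: T_19,13=13×125854638+1256328866=2892439160; T_19,14=14×8408778+125854638=243577530
Read S(19,13) = 2892439160, S(19,14) = 243577530.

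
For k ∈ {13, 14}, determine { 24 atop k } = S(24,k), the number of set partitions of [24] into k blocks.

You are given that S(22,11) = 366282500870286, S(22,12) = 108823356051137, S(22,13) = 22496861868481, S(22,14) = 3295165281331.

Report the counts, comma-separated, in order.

6888836057922000, 1362091021641000

[23] T[23,12]:12*108823356051137+366282500870286=1672162773483930 · T[23,13]:13*22496861868481+108823356051137=401282560341390 · T[23,14]:14*3295165281331+22496861868481=68629175807115
[24] T[24,13]:13*401282560341390+1672162773483930=6888836057922000 · T[24,14]:14*68629175807115+401282560341390=1362091021641000
Read S(24,13) = 6888836057922000, S(24,14) = 1362091021641000.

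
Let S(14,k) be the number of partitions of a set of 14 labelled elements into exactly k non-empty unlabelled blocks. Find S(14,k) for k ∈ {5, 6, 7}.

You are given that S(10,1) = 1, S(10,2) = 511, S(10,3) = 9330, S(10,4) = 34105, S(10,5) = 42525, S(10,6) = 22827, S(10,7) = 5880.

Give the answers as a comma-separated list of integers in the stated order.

40075035, 63436373, 49329280

i=11: T(11,2)=1+2·511=1023 | T(11,3)=511+3·9330=28501 | T(11,4)=9330+4·34105=145750 | T(11,5)=34105+5·42525=246730 | T(11,6)=42525+6·22827=179487 | T(11,7)=22827+7·5880=63987
i=12: T(12,3)=1023+3·28501=86526 | T(12,4)=28501+4·145750=611501 | T(12,5)=145750+5·246730=1379400 | T(12,6)=246730+6·179487=1323652 | T(12,7)=179487+7·63987=627396
i=13: T(13,4)=86526+4·611501=2532530 | T(13,5)=611501+5·1379400=7508501 | T(13,6)=1379400+6·1323652=9321312 | T(13,7)=1323652+7·627396=5715424
i=14: T(14,5)=2532530+5·7508501=40075035 | T(14,6)=7508501+6·9321312=63436373 | T(14,7)=9321312+7·5715424=49329280
Read S(14,5) = 40075035, S(14,6) = 63436373, S(14,7) = 49329280.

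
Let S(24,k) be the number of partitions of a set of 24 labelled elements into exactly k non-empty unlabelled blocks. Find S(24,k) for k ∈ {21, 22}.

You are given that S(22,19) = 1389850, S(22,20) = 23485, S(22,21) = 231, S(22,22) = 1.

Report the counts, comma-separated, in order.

2454606, 33902

r23: T_23,20=20×23485+1389850=1859550; T_23,21=21×231+23485=28336; T_23,22=22×1+231=253
r24: T_24,21=21×28336+1859550=2454606; T_24,22=22×253+28336=33902
Read S(24,21) = 2454606, S(24,22) = 33902.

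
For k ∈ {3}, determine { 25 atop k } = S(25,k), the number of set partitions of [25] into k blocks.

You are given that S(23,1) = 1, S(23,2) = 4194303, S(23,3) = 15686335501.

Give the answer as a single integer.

141197991025

i=24: T(24,2)=1+2·4194303=8388607 | T(24,3)=4194303+3·15686335501=47063200806
i=25: T(25,3)=8388607+3·47063200806=141197991025
Read S(25,3) = 141197991025.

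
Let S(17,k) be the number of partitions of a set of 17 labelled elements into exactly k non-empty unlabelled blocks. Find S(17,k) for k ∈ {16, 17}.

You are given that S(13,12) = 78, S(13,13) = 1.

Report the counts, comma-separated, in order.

136, 1

row 14: T[14][13]=13·1+78=91  T[14][14]=14·0+1=1
row 15: T[15][14]=14·1+91=105  T[15][15]=15·0+1=1
row 16: T[16][15]=15·1+105=120  T[16][16]=16·0+1=1
row 17: T[17][16]=16·1+120=136  T[17][17]=17·0+1=1
Read S(17,16) = 136, S(17,17) = 1.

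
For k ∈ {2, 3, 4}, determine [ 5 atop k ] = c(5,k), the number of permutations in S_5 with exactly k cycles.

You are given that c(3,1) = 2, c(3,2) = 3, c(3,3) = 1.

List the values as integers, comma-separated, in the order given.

50, 35, 10

@4  (4,1):2·3+0→6, (4,2):3·3+2→11, (4,3):1·3+3→6, (4,4):0·3+1→1
@5  (5,2):11·4+6→50, (5,3):6·4+11→35, (5,4):1·4+6→10
Read c(5,2) = 50, c(5,3) = 35, c(5,4) = 10.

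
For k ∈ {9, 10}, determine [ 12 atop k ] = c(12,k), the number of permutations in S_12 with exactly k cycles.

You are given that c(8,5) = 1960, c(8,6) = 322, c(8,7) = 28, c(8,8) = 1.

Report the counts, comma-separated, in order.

[9] T[9,6]:8*322+1960=4536 · T[9,7]:8*28+322=546 · T[9,8]:8*1+28=36 · T[9,9]:8*0+1=1
[10] T[10,7]:9*546+4536=9450 · T[10,8]:9*36+546=870 · T[10,9]:9*1+36=45 · T[10,10]:9*0+1=1
[11] T[11,8]:10*870+9450=18150 · T[11,9]:10*45+870=1320 · T[11,10]:10*1+45=55
[12] T[12,9]:11*1320+18150=32670 · T[12,10]:11*55+1320=1925
Read c(12,9) = 32670, c(12,10) = 1925.

32670, 1925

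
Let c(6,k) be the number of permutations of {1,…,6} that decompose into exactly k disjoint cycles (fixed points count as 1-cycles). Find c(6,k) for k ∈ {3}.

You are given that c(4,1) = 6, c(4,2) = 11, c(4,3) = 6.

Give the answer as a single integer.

225

r5: T_5,2=4×11+6=50; T_5,3=4×6+11=35
r6: T_6,3=5×35+50=225
Read c(6,3) = 225.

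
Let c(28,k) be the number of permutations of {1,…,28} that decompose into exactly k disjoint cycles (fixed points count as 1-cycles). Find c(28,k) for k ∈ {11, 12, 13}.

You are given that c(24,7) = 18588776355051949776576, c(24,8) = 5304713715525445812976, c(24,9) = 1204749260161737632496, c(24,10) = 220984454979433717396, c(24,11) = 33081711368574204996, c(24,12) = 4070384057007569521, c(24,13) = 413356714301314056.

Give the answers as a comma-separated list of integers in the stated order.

@25  (25,8):5304713715525445812976·24+18588776355051949776576→145901905527662649288000, (25,9):1204749260161737632496·24+5304713715525445812976→34218695959407148992880, (25,10):220984454979433717396·24+1204749260161737632496→6508376179668146850000, (25,11):33081711368574204996·24+220984454979433717396→1014945527825214637300, (25,12):4070384057007569521·24+33081711368574204996→130770928736755873500, (25,13):413356714301314056·24+4070384057007569521→13990945200239106865
@26  (26,9):34218695959407148992880·25+145901905527662649288000→1001369304512841374110000, (26,10):6508376179668146850000·25+34218695959407148992880→196928100451110820242880, (26,11):1014945527825214637300·25+6508376179668146850000→31882014375298512782500, (26,12):130770928736755873500·25+1014945527825214637300→4284218746244111474800, (26,13):13990945200239106865·25+130770928736755873500→480544558742733545125
@27  (27,10):196928100451110820242880·26+1001369304512841374110000→6121499916241722700424880, (27,11):31882014375298512782500·26+196928100451110820242880→1025860474208872152587880, (27,12):4284218746244111474800·26+31882014375298512782500→143271701777645411127300, (27,13):480544558742733545125·26+4284218746244111474800→16778377273555183648050
@28  (28,11):1025860474208872152587880·27+6121499916241722700424880→33819732719881270820297640, (28,12):143271701777645411127300·27+1025860474208872152587880→4894196422205298253024980, (28,13):16778377273555183648050·27+143271701777645411127300→596287888163635369624650
Read c(28,11) = 33819732719881270820297640, c(28,12) = 4894196422205298253024980, c(28,13) = 596287888163635369624650.

33819732719881270820297640, 4894196422205298253024980, 596287888163635369624650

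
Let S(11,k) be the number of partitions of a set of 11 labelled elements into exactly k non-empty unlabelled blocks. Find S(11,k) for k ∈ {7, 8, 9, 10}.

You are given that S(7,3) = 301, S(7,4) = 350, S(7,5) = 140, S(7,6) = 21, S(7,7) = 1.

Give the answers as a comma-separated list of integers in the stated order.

63987, 11880, 1155, 55

@8  (8,4):350·4+301→1701, (8,5):140·5+350→1050, (8,6):21·6+140→266, (8,7):1·7+21→28, (8,8):0·8+1→1
@9  (9,5):1050·5+1701→6951, (9,6):266·6+1050→2646, (9,7):28·7+266→462, (9,8):1·8+28→36, (9,9):0·9+1→1
@10  (10,6):2646·6+6951→22827, (10,7):462·7+2646→5880, (10,8):36·8+462→750, (10,9):1·9+36→45, (10,10):0·10+1→1
@11  (11,7):5880·7+22827→63987, (11,8):750·8+5880→11880, (11,9):45·9+750→1155, (11,10):1·10+45→55
Read S(11,7) = 63987, S(11,8) = 11880, S(11,9) = 1155, S(11,10) = 55.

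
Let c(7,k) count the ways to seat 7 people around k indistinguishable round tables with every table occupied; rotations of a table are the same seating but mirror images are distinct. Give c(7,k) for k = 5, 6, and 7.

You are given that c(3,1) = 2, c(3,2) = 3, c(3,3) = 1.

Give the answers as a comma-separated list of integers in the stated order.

175, 21, 1

@4  (4,2):3·3+2→11, (4,3):1·3+3→6, (4,4):0·3+1→1
@5  (5,3):6·4+11→35, (5,4):1·4+6→10, (5,5):0·4+1→1
@6  (6,4):10·5+35→85, (6,5):1·5+10→15, (6,6):0·5+1→1
@7  (7,5):15·6+85→175, (7,6):1·6+15→21, (7,7):0·6+1→1
Read c(7,5) = 175, c(7,6) = 21, c(7,7) = 1.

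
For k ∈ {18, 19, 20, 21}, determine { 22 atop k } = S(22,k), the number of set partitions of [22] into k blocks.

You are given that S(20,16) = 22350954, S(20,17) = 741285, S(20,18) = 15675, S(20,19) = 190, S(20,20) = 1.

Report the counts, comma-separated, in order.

i=21: T(21,17)=22350954+17·741285=34952799 | T(21,18)=741285+18·15675=1023435 | T(21,19)=15675+19·190=19285 | T(21,20)=190+20·1=210 | T(21,21)=1+21·0=1
i=22: T(22,18)=34952799+18·1023435=53374629 | T(22,19)=1023435+19·19285=1389850 | T(22,20)=19285+20·210=23485 | T(22,21)=210+21·1=231
Read S(22,18) = 53374629, S(22,19) = 1389850, S(22,20) = 23485, S(22,21) = 231.

53374629, 1389850, 23485, 231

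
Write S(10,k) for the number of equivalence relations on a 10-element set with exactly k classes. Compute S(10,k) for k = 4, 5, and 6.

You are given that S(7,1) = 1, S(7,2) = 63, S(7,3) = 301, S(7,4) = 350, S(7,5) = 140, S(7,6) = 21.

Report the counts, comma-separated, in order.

34105, 42525, 22827

r8: T_8,2=2×63+1=127; T_8,3=3×301+63=966; T_8,4=4×350+301=1701; T_8,5=5×140+350=1050; T_8,6=6×21+140=266
r9: T_9,3=3×966+127=3025; T_9,4=4×1701+966=7770; T_9,5=5×1050+1701=6951; T_9,6=6×266+1050=2646
r10: T_10,4=4×7770+3025=34105; T_10,5=5×6951+7770=42525; T_10,6=6×2646+6951=22827
Read S(10,4) = 34105, S(10,5) = 42525, S(10,6) = 22827.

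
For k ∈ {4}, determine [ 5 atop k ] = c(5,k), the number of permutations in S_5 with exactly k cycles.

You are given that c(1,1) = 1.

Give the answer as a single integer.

10

[2] T[2,1]:1*1+0=1 · T[2,2]:1*0+1=1
[3] T[3,2]:2*1+1=3 · T[3,3]:2*0+1=1
[4] T[4,3]:3*1+3=6 · T[4,4]:3*0+1=1
[5] T[5,4]:4*1+6=10
Read c(5,4) = 10.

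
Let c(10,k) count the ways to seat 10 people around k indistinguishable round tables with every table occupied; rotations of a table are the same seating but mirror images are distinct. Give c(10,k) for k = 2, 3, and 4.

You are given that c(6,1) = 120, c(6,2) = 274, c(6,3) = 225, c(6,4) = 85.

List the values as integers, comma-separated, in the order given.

1026576, 1172700, 723680

@7  (7,1):120·6+0→720, (7,2):274·6+120→1764, (7,3):225·6+274→1624, (7,4):85·6+225→735
@8  (8,1):720·7+0→5040, (8,2):1764·7+720→13068, (8,3):1624·7+1764→13132, (8,4):735·7+1624→6769
@9  (9,1):5040·8+0→40320, (9,2):13068·8+5040→109584, (9,3):13132·8+13068→118124, (9,4):6769·8+13132→67284
@10  (10,2):109584·9+40320→1026576, (10,3):118124·9+109584→1172700, (10,4):67284·9+118124→723680
Read c(10,2) = 1026576, c(10,3) = 1172700, c(10,4) = 723680.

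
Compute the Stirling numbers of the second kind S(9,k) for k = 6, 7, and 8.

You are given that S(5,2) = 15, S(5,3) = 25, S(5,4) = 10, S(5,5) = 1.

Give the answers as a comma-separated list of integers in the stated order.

2646, 462, 36

i=6: T(6,3)=15+3·25=90 | T(6,4)=25+4·10=65 | T(6,5)=10+5·1=15 | T(6,6)=1+6·0=1
i=7: T(7,4)=90+4·65=350 | T(7,5)=65+5·15=140 | T(7,6)=15+6·1=21 | T(7,7)=1+7·0=1
i=8: T(8,5)=350+5·140=1050 | T(8,6)=140+6·21=266 | T(8,7)=21+7·1=28 | T(8,8)=1+8·0=1
i=9: T(9,6)=1050+6·266=2646 | T(9,7)=266+7·28=462 | T(9,8)=28+8·1=36
Read S(9,6) = 2646, S(9,7) = 462, S(9,8) = 36.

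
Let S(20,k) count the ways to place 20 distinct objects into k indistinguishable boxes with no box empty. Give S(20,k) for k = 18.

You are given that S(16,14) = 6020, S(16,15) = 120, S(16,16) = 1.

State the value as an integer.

[17] T[17,15]:15*120+6020=7820 · T[17,16]:16*1+120=136 · T[17,17]:17*0+1=1
[18] T[18,16]:16*136+7820=9996 · T[18,17]:17*1+136=153 · T[18,18]:18*0+1=1
[19] T[19,17]:17*153+9996=12597 · T[19,18]:18*1+153=171
[20] T[20,18]:18*171+12597=15675
Read S(20,18) = 15675.

15675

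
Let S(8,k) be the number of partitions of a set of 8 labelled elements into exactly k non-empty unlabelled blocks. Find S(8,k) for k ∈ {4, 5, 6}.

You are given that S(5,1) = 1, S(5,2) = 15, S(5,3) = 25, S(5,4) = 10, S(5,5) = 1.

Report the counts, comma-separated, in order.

1701, 1050, 266

r6: T_6,2=2×15+1=31; T_6,3=3×25+15=90; T_6,4=4×10+25=65; T_6,5=5×1+10=15; T_6,6=6×0+1=1
r7: T_7,3=3×90+31=301; T_7,4=4×65+90=350; T_7,5=5×15+65=140; T_7,6=6×1+15=21
r8: T_8,4=4×350+301=1701; T_8,5=5×140+350=1050; T_8,6=6×21+140=266
Read S(8,4) = 1701, S(8,5) = 1050, S(8,6) = 266.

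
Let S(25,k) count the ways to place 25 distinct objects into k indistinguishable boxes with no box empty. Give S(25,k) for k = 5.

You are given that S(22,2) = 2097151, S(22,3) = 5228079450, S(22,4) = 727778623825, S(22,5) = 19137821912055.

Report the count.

i=23: T(23,3)=2097151+3·5228079450=15686335501 | T(23,4)=5228079450+4·727778623825=2916342574750 | T(23,5)=727778623825+5·19137821912055=96416888184100
i=24: T(24,4)=15686335501+4·2916342574750=11681056634501 | T(24,5)=2916342574750+5·96416888184100=485000783495250
i=25: T(25,5)=11681056634501+5·485000783495250=2436684974110751
Read S(25,5) = 2436684974110751.

2436684974110751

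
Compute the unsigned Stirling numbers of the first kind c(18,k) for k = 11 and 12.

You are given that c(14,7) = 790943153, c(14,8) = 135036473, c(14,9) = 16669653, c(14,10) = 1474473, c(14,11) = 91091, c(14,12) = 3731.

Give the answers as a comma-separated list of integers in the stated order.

60202693980, 4853222764

@15  (15,8):135036473·14+790943153→2681453775, (15,9):16669653·14+135036473→368411615, (15,10):1474473·14+16669653→37312275, (15,11):91091·14+1474473→2749747, (15,12):3731·14+91091→143325
@16  (16,9):368411615·15+2681453775→8207628000, (16,10):37312275·15+368411615→928095740, (16,11):2749747·15+37312275→78558480, (16,12):143325·15+2749747→4899622
@17  (17,10):928095740·16+8207628000→23057159840, (17,11):78558480·16+928095740→2185031420, (17,12):4899622·16+78558480→156952432
@18  (18,11):2185031420·17+23057159840→60202693980, (18,12):156952432·17+2185031420→4853222764
Read c(18,11) = 60202693980, c(18,12) = 4853222764.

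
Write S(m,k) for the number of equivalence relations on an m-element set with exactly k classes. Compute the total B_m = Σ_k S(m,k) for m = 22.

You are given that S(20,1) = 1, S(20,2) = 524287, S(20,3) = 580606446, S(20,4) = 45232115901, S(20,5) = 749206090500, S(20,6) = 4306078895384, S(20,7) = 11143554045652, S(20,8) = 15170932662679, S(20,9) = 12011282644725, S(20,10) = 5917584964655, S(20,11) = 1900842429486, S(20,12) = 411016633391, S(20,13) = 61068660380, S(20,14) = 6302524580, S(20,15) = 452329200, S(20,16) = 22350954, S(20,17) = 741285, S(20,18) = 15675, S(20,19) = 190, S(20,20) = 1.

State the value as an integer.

row 21: T[21][1]=1·1+0=1  T[21][2]=2·524287+1=1048575  T[21][3]=3·580606446+524287=1742343625  T[21][4]=4·45232115901+580606446=181509070050  T[21][5]=5·749206090500+45232115901=3791262568401  T[21][6]=6·4306078895384+749206090500=26585679462804  T[21][7]=7·11143554045652+4306078895384=82310957214948  T[21][8]=8·15170932662679+11143554045652=132511015347084  T[21][9]=9·12011282644725+15170932662679=123272476465204  T[21][10]=10·5917584964655+12011282644725=71187132291275  T[21][11]=11·1900842429486+5917584964655=26826851689001  T[21][12]=12·411016633391+1900842429486=6833042030178  T[21][13]=13·61068660380+411016633391=1204909218331  T[21][14]=14·6302524580+61068660380=149304004500  T[21][15]=15·452329200+6302524580=13087462580  T[21][16]=16·22350954+452329200=809944464  T[21][17]=17·741285+22350954=34952799  T[21][18]=18·15675+741285=1023435  T[21][19]=19·190+15675=19285  T[21][20]=20·1+190=210  T[21][21]=21·0+1=1
row 22: T[22][1]=1·1+0=1  T[22][2]=2·1048575+1=2097151  T[22][3]=3·1742343625+1048575=5228079450  T[22][4]=4·181509070050+1742343625=727778623825  T[22][5]=5·3791262568401+181509070050=19137821912055  T[22][6]=6·26585679462804+3791262568401=163305339345225  T[22][7]=7·82310957214948+26585679462804=602762379967440  T[22][8]=8·132511015347084+82310957214948=1142399079991620  T[22][9]=9·123272476465204+132511015347084=1241963303533920  T[22][10]=10·71187132291275+123272476465204=835143799377954  T[22][11]=11·26826851689001+71187132291275=366282500870286  T[22][12]=12·6833042030178+26826851689001=108823356051137  T[22][13]=13·1204909218331+6833042030178=22496861868481  T[22][14]=14·149304004500+1204909218331=3295165281331  T[22][15]=15·13087462580+149304004500=345615943200  T[22][16]=16·809944464+13087462580=26046574004  T[22][17]=17·34952799+809944464=1404142047  T[22][18]=18·1023435+34952799=53374629  T[22][19]=19·19285+1023435=1389850  T[22][20]=20·210+19285=23485  T[22][21]=21·1+210=231  T[22][22]=22·0+1=1
B_22 = ΣS(22,k) = 1+2097151+5228079450+727778623825+19137821912055+163305339345225+602762379967440+1142399079991620+1241963303533920+835143799377954+366282500870286+108823356051137+22496861868481+3295165281331+345615943200+26046574004+1404142047+53374629+1389850+23485+231+1 = 4506715738447323

4506715738447323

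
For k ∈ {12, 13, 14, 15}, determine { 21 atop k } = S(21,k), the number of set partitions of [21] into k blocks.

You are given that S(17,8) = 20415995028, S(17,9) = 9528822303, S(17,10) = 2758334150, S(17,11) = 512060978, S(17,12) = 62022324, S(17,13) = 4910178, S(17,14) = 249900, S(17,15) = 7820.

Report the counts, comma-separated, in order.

r18: T_18,9=9×9528822303+20415995028=106175395755; T_18,10=10×2758334150+9528822303=37112163803; T_18,11=11×512060978+2758334150=8391004908; T_18,12=12×62022324+512060978=1256328866; T_18,13=13×4910178+62022324=125854638; T_18,14=14×249900+4910178=8408778; T_18,15=15×7820+249900=367200
r19: T_19,10=10×37112163803+106175395755=477297033785; T_19,11=11×8391004908+37112163803=129413217791; T_19,12=12×1256328866+8391004908=23466951300; T_19,13=13×125854638+1256328866=2892439160; T_19,14=14×8408778+125854638=243577530; T_19,15=15×367200+8408778=13916778
r20: T_20,11=11×129413217791+477297033785=1900842429486; T_20,12=12×23466951300+129413217791=411016633391; T_20,13=13×2892439160+23466951300=61068660380; T_20,14=14×243577530+2892439160=6302524580; T_20,15=15×13916778+243577530=452329200
r21: T_21,12=12×411016633391+1900842429486=6833042030178; T_21,13=13×61068660380+411016633391=1204909218331; T_21,14=14×6302524580+61068660380=149304004500; T_21,15=15×452329200+6302524580=13087462580
Read S(21,12) = 6833042030178, S(21,13) = 1204909218331, S(21,14) = 149304004500, S(21,15) = 13087462580.

6833042030178, 1204909218331, 149304004500, 13087462580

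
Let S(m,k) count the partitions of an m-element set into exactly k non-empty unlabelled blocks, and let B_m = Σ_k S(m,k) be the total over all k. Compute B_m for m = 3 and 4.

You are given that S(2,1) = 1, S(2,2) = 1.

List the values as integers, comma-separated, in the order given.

5, 15

[3] T[3,1]:1*1+0=1 · T[3,2]:2*1+1=3 · T[3,3]:3*0+1=1
[4] T[4,1]:1*1+0=1 · T[4,2]:2*3+1=7 · T[4,3]:3*1+3=6 · T[4,4]:4*0+1=1
B_3 = ΣS(3,k) = 1+3+1 = 5
B_4 = ΣS(4,k) = 1+7+6+1 = 15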